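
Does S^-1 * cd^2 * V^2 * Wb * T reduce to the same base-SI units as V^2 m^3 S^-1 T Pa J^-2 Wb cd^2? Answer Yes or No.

Left side:
  S = 1/Ω (conductance is reciprocal resistance),
      = kg⁻¹·m⁻²·s³·A².
  So S⁻¹ = kg·m²·s⁻³·A⁻².
  V = W/A (potential = power per current),
      = kg·m²·s⁻³·A⁻¹.
  So V² = kg²·m⁴·s⁻⁶·A⁻².
  Wb = V·s (flux: a volt is a weber per second),
      = kg·m²·s⁻²·A⁻¹.
  T = Wb/m² (flux density = flux per area),
      = kg·s⁻²·A⁻¹.
  Combining: S⁻¹·cd²·V²·Wb·T = (kg·m²·s⁻³·A⁻²) · cd² · (kg²·m⁴·s⁻⁶·A⁻²) · (kg·m²·s⁻²·A⁻¹) · (kg·s⁻²·A⁻¹) = kg⁵·m⁸·s⁻¹³·A⁻⁶·cd².
Right side:
  V = W/A (potential = power per current),
      = kg·m²·s⁻³·A⁻¹.
  So V² = kg²·m⁴·s⁻⁶·A⁻².
  S = 1/Ω (conductance is reciprocal resistance),
      = kg⁻¹·m⁻²·s³·A².
  So S⁻¹ = kg·m²·s⁻³·A⁻².
  T = Wb/m² (flux density = flux per area),
      = kg·s⁻²·A⁻¹.
  Pa = N/m² (pressure = force per area),
      = kg·m⁻¹·s⁻².
  J = N·m (work = force × distance),
      = kg·m²·s⁻².
  So J⁻² = kg⁻²·m⁻⁴·s⁴.
  Wb = V·s (flux: a volt is a weber per second),
      = kg·m²·s⁻²·A⁻¹.
  Combining: V²·m³·S⁻¹·T·Pa·J⁻²·Wb·cd² = (kg²·m⁴·s⁻⁶·A⁻²) · m³ · (kg·m²·s⁻³·A⁻²) · (kg·s⁻²·A⁻¹) · (kg·m⁻¹·s⁻²) · (kg⁻²·m⁻⁴·s⁴) · (kg·m²·s⁻²·A⁻¹) · cd² = kg⁴·m⁶·s⁻¹¹·A⁻⁶·cd².
Left is kg⁵·m⁸·s⁻¹³·A⁻⁶·cd²; right is kg⁴·m⁶·s⁻¹¹·A⁻⁶·cd² — different.

No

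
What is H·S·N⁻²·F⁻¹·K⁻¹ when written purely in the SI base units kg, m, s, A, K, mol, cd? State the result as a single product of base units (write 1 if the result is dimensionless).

H = Wb/A (inductance = flux per current),
    = kg·m²·s⁻²·A⁻².
S = 1/Ω (conductance is reciprocal resistance),
    = kg⁻¹·m⁻²·s³·A².
N = kg·m/s² = kg·m·s⁻² (force = mass × acceleration).
So N⁻² = kg⁻²·m⁻²·s⁴.
F = C/V (capacitance = charge per voltage),
    = A·s/(kg·m²·s⁻³·A⁻¹) (substituting C and V),
    = kg⁻¹·m⁻²·s⁴·A².
So F⁻¹ = kg·m²·s⁻⁴·A⁻².
Combining: H·S·N⁻²·F⁻¹·K⁻¹ = (kg·m²·s⁻²·A⁻²) · (kg⁻¹·m⁻²·s³·A²) · (kg⁻²·m⁻²·s⁴) · (kg·m²·s⁻⁴·A⁻²) · K⁻¹ = kg⁻¹·s·A⁻²·K⁻¹.

kg⁻¹·s·A⁻²·K⁻¹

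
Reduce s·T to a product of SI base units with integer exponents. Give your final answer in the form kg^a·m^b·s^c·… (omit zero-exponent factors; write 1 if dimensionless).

T = Wb/m² (flux density = flux per area),
    = kg·s⁻²·A⁻¹.
Combining: s·T = s · (kg·s⁻²·A⁻¹) = kg·s⁻¹·A⁻¹.

kg·s⁻¹·A⁻¹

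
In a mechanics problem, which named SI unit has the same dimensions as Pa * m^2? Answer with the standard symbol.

Pa = N/m² (pressure = force per area),
    = kg·m⁻¹·s⁻².
Combining: Pa·m² = (kg·m⁻¹·s⁻²) · m² = kg·m·s⁻².
kg·m·s⁻² is the base-SI form of the newton.

N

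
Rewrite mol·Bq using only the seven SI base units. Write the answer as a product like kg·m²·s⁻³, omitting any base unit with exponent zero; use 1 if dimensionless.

Bq = 1/s = s⁻¹ (activity is decays per second).
Combining: mol·Bq = mol · s⁻¹ = s⁻¹·mol.

s⁻¹·mol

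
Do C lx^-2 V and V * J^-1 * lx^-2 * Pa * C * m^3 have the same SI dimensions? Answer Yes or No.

Left side:
  C = A·s = s·A (charge = current × time).
  lx = lm/m² (illuminance = luminous flux per area),
      = m⁻²·cd.
  So lx⁻² = m⁴·cd⁻².
  V = W/A (potential = power per current),
      = kg·m²·s⁻³·A⁻¹.
  Combining: C·lx⁻²·V = (s·A) · (m⁴·cd⁻²) · (kg·m²·s⁻³·A⁻¹) = kg·m⁶·s⁻²·cd⁻².
Right side:
  V = W/A (potential = power per current),
      = kg·m²·s⁻³·A⁻¹.
  J = N·m (work = force × distance),
      = kg·m²·s⁻².
  So J⁻¹ = kg⁻¹·m⁻²·s².
  lx = lm/m² (illuminance = luminous flux per area),
      = m⁻²·cd.
  So lx⁻² = m⁴·cd⁻².
  Pa = N/m² (pressure = force per area),
      = kg·m⁻¹·s⁻².
  C = A·s = s·A (charge = current × time).
  Combining: V·J⁻¹·lx⁻²·Pa·C·m³ = (kg·m²·s⁻³·A⁻¹) · (kg⁻¹·m⁻²·s²) · (m⁴·cd⁻²) · (kg·m⁻¹·s⁻²) · (s·A) · m³ = kg·m⁶·s⁻²·cd⁻².
Both reduce to kg·m⁶·s⁻²·cd⁻².

Yes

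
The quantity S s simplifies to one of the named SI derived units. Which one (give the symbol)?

F

S = kg⁻¹·m⁻²·s³·A².
Combining: S·s = (kg⁻¹·m⁻²·s³·A²) · s = kg⁻¹·m⁻²·s⁴·A².
kg⁻¹·m⁻²·s⁴·A² is the base-SI form of the farad.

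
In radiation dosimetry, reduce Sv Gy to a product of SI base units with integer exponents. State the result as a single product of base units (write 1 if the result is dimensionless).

Sv = J/kg (equivalent dose = energy per mass),
    = m²·s⁻².
Gy = J/kg (absorbed dose = energy per mass),
    = m²·s⁻².
Combining: Sv·Gy = (m²·s⁻²) · (m²·s⁻²) = m⁴·s⁻⁴.

m⁴·s⁻⁴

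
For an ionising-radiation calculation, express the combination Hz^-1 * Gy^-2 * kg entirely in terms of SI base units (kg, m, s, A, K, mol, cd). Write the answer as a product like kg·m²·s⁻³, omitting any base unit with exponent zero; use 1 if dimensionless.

kg·m⁻⁴·s⁵

Hz = 1/s = s⁻¹ (frequency is cycles per second).
So Hz⁻¹ = s.
Gy = J/kg (absorbed dose = energy per mass),
    = m²·s⁻².
So Gy⁻² = m⁻⁴·s⁴.
Combining: Hz⁻¹·Gy⁻²·kg = s · (m⁻⁴·s⁴) · kg = kg·m⁻⁴·s⁵.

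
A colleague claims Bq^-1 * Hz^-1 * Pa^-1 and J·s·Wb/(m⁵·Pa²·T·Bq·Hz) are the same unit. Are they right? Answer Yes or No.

Left side:
  Bq = 1/s = s⁻¹ (activity is decays per second).
  So Bq⁻¹ = s.
  Hz = 1/s = s⁻¹ (frequency is cycles per second).
  So Hz⁻¹ = s.
  Pa = N/m² (pressure = force per area),
      = kg·m⁻¹·s⁻².
  So Pa⁻¹ = kg⁻¹·m·s².
  Combining: Bq⁻¹·Hz⁻¹·Pa⁻¹ = s · s · (kg⁻¹·m·s²) = kg⁻¹·m·s⁴.
Right side:
  J = kg·m²·s⁻².
  Pa = kg·m⁻¹·s⁻².
  So Pa⁻² = kg⁻²·m²·s⁴.
  T = kg·s⁻²·A⁻¹.
  So T⁻¹ = kg⁻¹·s²·A.
  Bq = s⁻¹.
  So Bq⁻¹ = s.
  Hz = s⁻¹.
  So Hz⁻¹ = s.
  Wb = kg·m²·s⁻²·A⁻¹.
  Combining: m⁻⁵·J·Pa⁻²·T⁻¹·Bq⁻¹·s·Hz⁻¹·Wb = m⁻⁵ · (kg·m²·s⁻²) · (kg⁻²·m²·s⁴) · (kg⁻¹·s²·A) · s · s · s · (kg·m²·s⁻²·A⁻¹) = kg⁻¹·m·s⁵.
Left is kg⁻¹·m·s⁴; right is kg⁻¹·m·s⁵ — different.

No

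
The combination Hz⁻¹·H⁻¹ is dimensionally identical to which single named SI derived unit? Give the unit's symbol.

Hz = s⁻¹.
So Hz⁻¹ = s.
H = kg·m²·s⁻²·A⁻².
So H⁻¹ = kg⁻¹·m⁻²·s²·A².
Combining: Hz⁻¹·H⁻¹ = s · (kg⁻¹·m⁻²·s²·A²) = kg⁻¹·m⁻²·s³·A².
kg⁻¹·m⁻²·s³·A² is the base-SI form of the siemens.

S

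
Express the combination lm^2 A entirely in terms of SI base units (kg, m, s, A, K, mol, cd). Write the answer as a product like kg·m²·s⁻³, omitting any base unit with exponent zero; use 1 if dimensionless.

lm = cd.
So lm² = cd².
Combining: lm²·A = cd² · A = A·cd².

A·cd²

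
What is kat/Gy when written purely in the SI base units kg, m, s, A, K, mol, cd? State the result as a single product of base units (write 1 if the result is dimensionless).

Gy = J/kg (absorbed dose = energy per mass),
    = m²·s⁻².
So Gy⁻¹ = m⁻²·s².
kat = mol/s = s⁻¹·mol (catalytic activity).
Combining: Gy⁻¹·kat = (m⁻²·s²) · (s⁻¹·mol) = m⁻²·s·mol.

m⁻²·s·mol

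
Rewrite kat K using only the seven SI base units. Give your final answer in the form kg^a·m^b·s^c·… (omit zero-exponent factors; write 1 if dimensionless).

kat = mol/s = s⁻¹·mol (catalytic activity).
Combining: kat·K = (s⁻¹·mol) · K = s⁻¹·K·mol.

s⁻¹·K·mol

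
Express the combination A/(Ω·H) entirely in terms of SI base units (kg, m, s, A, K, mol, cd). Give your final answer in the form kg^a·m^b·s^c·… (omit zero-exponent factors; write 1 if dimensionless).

Ω = V/A (resistance = voltage per current),
    = kg·m²·s⁻³·A⁻².
So Ω⁻¹ = kg⁻¹·m⁻²·s³·A².
H = Wb/A (inductance = flux per current),
    = kg·m²·s⁻²·A⁻².
So H⁻¹ = kg⁻¹·m⁻²·s²·A².
Combining: Ω⁻¹·H⁻¹·A = (kg⁻¹·m⁻²·s³·A²) · (kg⁻¹·m⁻²·s²·A²) · A = kg⁻²·m⁻⁴·s⁵·A⁵.

kg⁻²·m⁻⁴·s⁵·A⁵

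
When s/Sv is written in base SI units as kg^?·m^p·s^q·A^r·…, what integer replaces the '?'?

0

Sv = m²·s⁻².
So Sv⁻¹ = m⁻²·s².
Combining: s·Sv⁻¹ = s · (m⁻²·s²) = m⁻²·s³.
The exponent of kg is 0.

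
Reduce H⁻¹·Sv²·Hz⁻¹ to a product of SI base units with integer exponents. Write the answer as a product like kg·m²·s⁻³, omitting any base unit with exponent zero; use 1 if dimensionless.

H = kg·m²·s⁻²·A⁻².
So H⁻¹ = kg⁻¹·m⁻²·s²·A².
Sv = m²·s⁻².
So Sv² = m⁴·s⁻⁴.
Hz = s⁻¹.
So Hz⁻¹ = s.
Combining: H⁻¹·Sv²·Hz⁻¹ = (kg⁻¹·m⁻²·s²·A²) · (m⁴·s⁻⁴) · s = kg⁻¹·m²·s⁻¹·A².

kg⁻¹·m²·s⁻¹·A²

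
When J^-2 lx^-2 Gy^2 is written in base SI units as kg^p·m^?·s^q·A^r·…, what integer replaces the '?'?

4

J = N·m (work = force × distance),
    = kg·m²·s⁻².
So J⁻² = kg⁻²·m⁻⁴·s⁴.
lx = lm/m² (illuminance = luminous flux per area),
    = m⁻²·cd.
So lx⁻² = m⁴·cd⁻².
Gy = J/kg (absorbed dose = energy per mass),
    = m²·s⁻².
So Gy² = m⁴·s⁻⁴.
Combining: J⁻²·lx⁻²·Gy² = (kg⁻²·m⁻⁴·s⁴) · (m⁴·cd⁻²) · (m⁴·s⁻⁴) = kg⁻²·m⁴·cd⁻².
The exponent of m is 4.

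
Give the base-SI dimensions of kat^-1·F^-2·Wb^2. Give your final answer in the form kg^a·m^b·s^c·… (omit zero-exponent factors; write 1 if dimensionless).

kg⁴·m⁸·s⁻¹¹·A⁻⁶·mol⁻¹

kat = mol/s = s⁻¹·mol (catalytic activity).
So kat⁻¹ = s·mol⁻¹.
F = C/V (capacitance = charge per voltage),
    = A·s/(kg·m²·s⁻³·A⁻¹) (substituting C and V),
    = kg⁻¹·m⁻²·s⁴·A².
So F⁻² = kg²·m⁴·s⁻⁸·A⁻⁴.
Wb = V·s (flux: a volt is a weber per second),
    = kg·m²·s⁻²·A⁻¹.
So Wb² = kg²·m⁴·s⁻⁴·A⁻².
Combining: kat⁻¹·F⁻²·Wb² = (s·mol⁻¹) · (kg²·m⁴·s⁻⁸·A⁻⁴) · (kg²·m⁴·s⁻⁴·A⁻²) = kg⁴·m⁸·s⁻¹¹·A⁻⁶·mol⁻¹.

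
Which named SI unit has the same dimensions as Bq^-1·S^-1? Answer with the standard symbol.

H

Bq = s⁻¹.
So Bq⁻¹ = s.
S = kg⁻¹·m⁻²·s³·A².
So S⁻¹ = kg·m²·s⁻³·A⁻².
Combining: Bq⁻¹·S⁻¹ = s · (kg·m²·s⁻³·A⁻²) = kg·m²·s⁻²·A⁻².
kg·m²·s⁻²·A⁻² is the base-SI form of the henry.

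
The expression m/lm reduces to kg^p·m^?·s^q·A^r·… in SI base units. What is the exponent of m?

1

lm = cd·sr = cd (luminous flux; sr is dimensionless).
So lm⁻¹ = cd⁻¹.
Combining: m·lm⁻¹ = m · cd⁻¹ = m·cd⁻¹.
The exponent of m is 1.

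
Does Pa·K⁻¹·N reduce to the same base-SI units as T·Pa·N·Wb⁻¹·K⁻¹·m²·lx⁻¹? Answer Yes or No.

Left side:
  Pa = kg·m⁻¹·s⁻².
  N = kg·m·s⁻².
  Combining: Pa·K⁻¹·N = (kg·m⁻¹·s⁻²) · K⁻¹ · (kg·m·s⁻²) = kg²·s⁻⁴·K⁻¹.
Right side:
  T = Wb/m² (flux density = flux per area),
      = kg·s⁻²·A⁻¹.
  Pa = N/m² (pressure = force per area),
      = kg·m⁻¹·s⁻².
  N = kg·m/s² = kg·m·s⁻² (force = mass × acceleration).
  Wb = V·s (flux: a volt is a weber per second),
      = kg·m²·s⁻²·A⁻¹.
  So Wb⁻¹ = kg⁻¹·m⁻²·s²·A.
  lx = lm/m² (illuminance = luminous flux per area),
      = m⁻²·cd.
  So lx⁻¹ = m²·cd⁻¹.
  Combining: T·Pa·N·Wb⁻¹·K⁻¹·m²·lx⁻¹ = (kg·s⁻²·A⁻¹) · (kg·m⁻¹·s⁻²) · (kg·m·s⁻²) · (kg⁻¹·m⁻²·s²·A) · K⁻¹ · m² · (m²·cd⁻¹) = kg²·m²·s⁻⁴·K⁻¹·cd⁻¹.
Left is kg²·s⁻⁴·K⁻¹; right is kg²·m²·s⁻⁴·K⁻¹·cd⁻¹ — different.

No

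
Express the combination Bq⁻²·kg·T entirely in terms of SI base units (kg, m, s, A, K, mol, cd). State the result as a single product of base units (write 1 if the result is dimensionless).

kg²·A⁻¹

Bq = 1/s = s⁻¹ (activity is decays per second).
So Bq⁻² = s².
T = Wb/m² (flux density = flux per area),
    = kg·s⁻²·A⁻¹.
Combining: Bq⁻²·kg·T = s² · kg · (kg·s⁻²·A⁻¹) = kg²·A⁻¹.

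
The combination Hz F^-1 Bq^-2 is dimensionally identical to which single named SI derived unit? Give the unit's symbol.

Hz = s⁻¹.
F = kg⁻¹·m⁻²·s⁴·A².
So F⁻¹ = kg·m²·s⁻⁴·A⁻².
Bq = s⁻¹.
So Bq⁻² = s².
Combining: Hz·F⁻¹·Bq⁻² = s⁻¹ · (kg·m²·s⁻⁴·A⁻²) · s² = kg·m²·s⁻³·A⁻².
kg·m²·s⁻³·A⁻² is the base-SI form of the ohm.

Ω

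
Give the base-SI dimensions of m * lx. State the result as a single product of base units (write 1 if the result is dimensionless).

m⁻¹·cd

lx = lm/m² (illuminance = luminous flux per area),
    = m⁻²·cd.
Combining: m·lx = m · (m⁻²·cd) = m⁻¹·cd.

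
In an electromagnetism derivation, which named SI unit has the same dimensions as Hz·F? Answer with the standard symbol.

S

Hz = 1/s = s⁻¹ (frequency is cycles per second).
F = C/V (capacitance = charge per voltage),
    = A·s/(kg·m²·s⁻³·A⁻¹) (substituting C and V),
    = kg⁻¹·m⁻²·s⁴·A².
Combining: Hz·F = s⁻¹ · (kg⁻¹·m⁻²·s⁴·A²) = kg⁻¹·m⁻²·s³·A².
kg⁻¹·m⁻²·s³·A² is the base-SI form of the siemens.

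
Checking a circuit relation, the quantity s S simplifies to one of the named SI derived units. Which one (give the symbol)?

S = 1/Ω (conductance is reciprocal resistance),
    = kg⁻¹·m⁻²·s³·A².
Combining: s·S = s · (kg⁻¹·m⁻²·s³·A²) = kg⁻¹·m⁻²·s⁴·A².
kg⁻¹·m⁻²·s⁴·A² is the base-SI form of the farad.

F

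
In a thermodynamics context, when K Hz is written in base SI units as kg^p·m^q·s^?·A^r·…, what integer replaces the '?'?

-1

Hz = 1/s = s⁻¹ (frequency is cycles per second).
Combining: K·Hz = K · s⁻¹ = s⁻¹·K.
The exponent of s is -1.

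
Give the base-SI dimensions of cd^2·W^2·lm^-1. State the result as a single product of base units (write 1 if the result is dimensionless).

kg²·m⁴·s⁻⁶·cd

W = J/s (power = energy per time),
    = kg·m²·s⁻³.
So W² = kg²·m⁴·s⁻⁶.
lm = cd·sr = cd (luminous flux; sr is dimensionless).
So lm⁻¹ = cd⁻¹.
Combining: cd²·W²·lm⁻¹ = cd² · (kg²·m⁴·s⁻⁶) · cd⁻¹ = kg²·m⁴·s⁻⁶·cd.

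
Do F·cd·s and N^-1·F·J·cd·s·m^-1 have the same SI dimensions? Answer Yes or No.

Left side:
  F = kg⁻¹·m⁻²·s⁴·A².
  Combining: F·cd·s = (kg⁻¹·m⁻²·s⁴·A²) · cd · s = kg⁻¹·m⁻²·s⁵·A²·cd.
Right side:
  N = kg·m/s² = kg·m·s⁻² (force = mass × acceleration).
  So N⁻¹ = kg⁻¹·m⁻¹·s².
  F = C/V (capacitance = charge per voltage),
      = A·s/(kg·m²·s⁻³·A⁻¹) (substituting C and V),
      = kg⁻¹·m⁻²·s⁴·A².
  J = N·m (work = force × distance),
      = kg·m²·s⁻².
  Combining: N⁻¹·F·J·cd·s·m⁻¹ = (kg⁻¹·m⁻¹·s²) · (kg⁻¹·m⁻²·s⁴·A²) · (kg·m²·s⁻²) · cd · s · m⁻¹ = kg⁻¹·m⁻²·s⁵·A²·cd.
Both reduce to kg⁻¹·m⁻²·s⁵·A²·cd.

Yes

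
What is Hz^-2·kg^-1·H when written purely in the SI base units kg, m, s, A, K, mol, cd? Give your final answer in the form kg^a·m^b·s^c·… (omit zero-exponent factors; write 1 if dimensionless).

m²·A⁻²

Hz = s⁻¹.
So Hz⁻² = s².
H = kg·m²·s⁻²·A⁻².
Combining: Hz⁻²·kg⁻¹·H = s² · kg⁻¹ · (kg·m²·s⁻²·A⁻²) = m²·A⁻².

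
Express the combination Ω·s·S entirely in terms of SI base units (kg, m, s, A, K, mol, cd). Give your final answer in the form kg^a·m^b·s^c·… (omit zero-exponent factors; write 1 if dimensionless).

s

Ω = V/A (resistance = voltage per current),
    = kg·m²·s⁻³·A⁻².
S = 1/Ω (conductance is reciprocal resistance),
    = kg⁻¹·m⁻²·s³·A².
Combining: Ω·s·S = (kg·m²·s⁻³·A⁻²) · s · (kg⁻¹·m⁻²·s³·A²) = s.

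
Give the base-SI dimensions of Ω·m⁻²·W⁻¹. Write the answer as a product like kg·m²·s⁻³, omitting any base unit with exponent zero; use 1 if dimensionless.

m⁻²·A⁻²

Ω = V/A (resistance = voltage per current),
    = kg·m²·s⁻³·A⁻².
W = J/s (power = energy per time),
    = kg·m²·s⁻³.
So W⁻¹ = kg⁻¹·m⁻²·s³.
Combining: Ω·m⁻²·W⁻¹ = (kg·m²·s⁻³·A⁻²) · m⁻² · (kg⁻¹·m⁻²·s³) = m⁻²·A⁻².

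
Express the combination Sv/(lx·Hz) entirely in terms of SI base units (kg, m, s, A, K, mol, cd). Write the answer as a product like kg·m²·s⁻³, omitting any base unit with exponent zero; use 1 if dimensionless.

m⁴·s⁻¹·cd⁻¹

lx = lm/m² (illuminance = luminous flux per area),
    = m⁻²·cd.
So lx⁻¹ = m²·cd⁻¹.
Sv = J/kg (equivalent dose = energy per mass),
    = m²·s⁻².
Hz = 1/s = s⁻¹ (frequency is cycles per second).
So Hz⁻¹ = s.
Combining: lx⁻¹·Sv·Hz⁻¹ = (m²·cd⁻¹) · (m²·s⁻²) · s = m⁴·s⁻¹·cd⁻¹.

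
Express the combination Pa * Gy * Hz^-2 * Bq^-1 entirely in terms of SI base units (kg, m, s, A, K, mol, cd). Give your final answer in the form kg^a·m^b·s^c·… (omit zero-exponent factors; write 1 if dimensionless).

kg·m·s⁻¹

Pa = N/m² (pressure = force per area),
    = kg·m⁻¹·s⁻².
Gy = J/kg (absorbed dose = energy per mass),
    = m²·s⁻².
Hz = 1/s = s⁻¹ (frequency is cycles per second).
So Hz⁻² = s².
Bq = 1/s = s⁻¹ (activity is decays per second).
So Bq⁻¹ = s.
Combining: Pa·Gy·Hz⁻²·Bq⁻¹ = (kg·m⁻¹·s⁻²) · (m²·s⁻²) · s² · s = kg·m·s⁻¹.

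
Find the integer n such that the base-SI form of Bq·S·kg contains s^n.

Bq = 1/s = s⁻¹ (activity is decays per second).
S = 1/Ω (conductance is reciprocal resistance),
    = kg⁻¹·m⁻²·s³·A².
Combining: Bq·S·kg = s⁻¹ · (kg⁻¹·m⁻²·s³·A²) · kg = m⁻²·s²·A².
The exponent of s is 2.

2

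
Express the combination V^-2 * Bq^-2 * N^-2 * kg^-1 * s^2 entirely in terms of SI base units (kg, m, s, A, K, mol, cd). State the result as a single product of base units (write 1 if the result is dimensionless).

kg⁻⁵·m⁻⁶·s¹⁴·A²

V = kg·m²·s⁻³·A⁻¹.
So V⁻² = kg⁻²·m⁻⁴·s⁶·A².
Bq = s⁻¹.
So Bq⁻² = s².
N = kg·m·s⁻².
So N⁻² = kg⁻²·m⁻²·s⁴.
Combining: V⁻²·Bq⁻²·N⁻²·kg⁻¹·s² = (kg⁻²·m⁻⁴·s⁶·A²) · s² · (kg⁻²·m⁻²·s⁴) · kg⁻¹ · s² = kg⁻⁵·m⁻⁶·s¹⁴·A².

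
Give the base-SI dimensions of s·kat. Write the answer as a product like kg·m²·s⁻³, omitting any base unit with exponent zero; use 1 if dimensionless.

mol

kat = mol/s = s⁻¹·mol (catalytic activity).
Combining: s·kat = s · (s⁻¹·mol) = mol.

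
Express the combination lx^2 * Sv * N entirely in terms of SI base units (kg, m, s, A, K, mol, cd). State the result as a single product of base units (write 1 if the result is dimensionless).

kg·m⁻¹·s⁻⁴·cd²

lx = m⁻²·cd.
So lx² = m⁻⁴·cd².
Sv = m²·s⁻².
N = kg·m·s⁻².
Combining: lx²·Sv·N = (m⁻⁴·cd²) · (m²·s⁻²) · (kg·m·s⁻²) = kg·m⁻¹·s⁻⁴·cd².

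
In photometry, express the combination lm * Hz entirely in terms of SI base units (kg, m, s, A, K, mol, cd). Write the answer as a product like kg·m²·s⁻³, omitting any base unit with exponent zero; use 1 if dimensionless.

lm = cd·sr = cd (luminous flux; sr is dimensionless).
Hz = 1/s = s⁻¹ (frequency is cycles per second).
Combining: lm·Hz = cd · s⁻¹ = s⁻¹·cd.

s⁻¹·cd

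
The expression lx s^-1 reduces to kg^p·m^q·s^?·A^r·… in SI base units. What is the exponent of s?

-1

lx = lm/m² (illuminance = luminous flux per area),
    = m⁻²·cd.
Combining: lx·s⁻¹ = (m⁻²·cd) · s⁻¹ = m⁻²·s⁻¹·cd.
The exponent of s is -1.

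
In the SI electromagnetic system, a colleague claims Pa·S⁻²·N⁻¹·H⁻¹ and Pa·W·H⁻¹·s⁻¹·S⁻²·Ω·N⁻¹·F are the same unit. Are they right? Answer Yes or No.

Left side:
  Pa = N/m² (pressure = force per area),
      = kg·m⁻¹·s⁻².
  S = 1/Ω (conductance is reciprocal resistance),
      = kg⁻¹·m⁻²·s³·A².
  So S⁻² = kg²·m⁴·s⁻⁶·A⁻⁴.
  N = kg·m/s² = kg·m·s⁻² (force = mass × acceleration).
  So N⁻¹ = kg⁻¹·m⁻¹·s².
  H = Wb/A (inductance = flux per current),
      = kg·m²·s⁻²·A⁻².
  So H⁻¹ = kg⁻¹·m⁻²·s²·A².
  Combining: Pa·S⁻²·N⁻¹·H⁻¹ = (kg·m⁻¹·s⁻²) · (kg²·m⁴·s⁻⁶·A⁻⁴) · (kg⁻¹·m⁻¹·s²) · (kg⁻¹·m⁻²·s²·A²) = kg·s⁻⁴·A⁻².
Right side:
  Pa = N/m² (pressure = force per area),
      = kg·m⁻¹·s⁻².
  W = J/s (power = energy per time),
      = kg·m²·s⁻³.
  H = Wb/A (inductance = flux per current),
      = kg·m²·s⁻²·A⁻².
  So H⁻¹ = kg⁻¹·m⁻²·s²·A².
  S = 1/Ω (conductance is reciprocal resistance),
      = kg⁻¹·m⁻²·s³·A².
  So S⁻² = kg²·m⁴·s⁻⁶·A⁻⁴.
  Ω = V/A (resistance = voltage per current),
      = kg·m²·s⁻³·A⁻².
  N = kg·m/s² = kg·m·s⁻² (force = mass × acceleration).
  So N⁻¹ = kg⁻¹·m⁻¹·s².
  F = C/V (capacitance = charge per voltage),
      = A·s/(kg·m²·s⁻³·A⁻¹) (substituting C and V),
      = kg⁻¹·m⁻²·s⁴·A².
  Combining: Pa·W·H⁻¹·s⁻¹·S⁻²·Ω·N⁻¹·F = (kg·m⁻¹·s⁻²) · (kg·m²·s⁻³) · (kg⁻¹·m⁻²·s²·A²) · s⁻¹ · (kg²·m⁴·s⁻⁶·A⁻⁴) · (kg·m²·s⁻³·A⁻²) · (kg⁻¹·m⁻¹·s²) · (kg⁻¹·m⁻²·s⁴·A²) = kg²·m²·s⁻⁷·A⁻².
Left is kg·s⁻⁴·A⁻²; right is kg²·m²·s⁻⁷·A⁻² — different.

No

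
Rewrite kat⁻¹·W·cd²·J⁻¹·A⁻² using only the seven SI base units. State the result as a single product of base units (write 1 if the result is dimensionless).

A⁻²·mol⁻¹·cd²

kat = mol/s = s⁻¹·mol (catalytic activity).
So kat⁻¹ = s·mol⁻¹.
W = J/s (power = energy per time),
    = kg·m²·s⁻³.
J = N·m (work = force × distance),
    = kg·m²·s⁻².
So J⁻¹ = kg⁻¹·m⁻²·s².
Combining: kat⁻¹·W·cd²·J⁻¹·A⁻² = (s·mol⁻¹) · (kg·m²·s⁻³) · cd² · (kg⁻¹·m⁻²·s²) · A⁻² = A⁻²·mol⁻¹·cd².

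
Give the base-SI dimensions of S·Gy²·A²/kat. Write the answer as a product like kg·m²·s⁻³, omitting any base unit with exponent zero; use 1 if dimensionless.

kg⁻¹·m²·A⁴·mol⁻¹

S = kg⁻¹·m⁻²·s³·A².
Gy = m²·s⁻².
So Gy² = m⁴·s⁻⁴.
kat = s⁻¹·mol.
So kat⁻¹ = s·mol⁻¹.
Combining: S·Gy²·A²·kat⁻¹ = (kg⁻¹·m⁻²·s³·A²) · (m⁴·s⁻⁴) · A² · (s·mol⁻¹) = kg⁻¹·m²·A⁴·mol⁻¹.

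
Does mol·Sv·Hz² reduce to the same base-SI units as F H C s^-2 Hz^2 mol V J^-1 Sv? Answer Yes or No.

Left side:
  Sv = J/kg (equivalent dose = energy per mass),
      = m²·s⁻².
  Hz = 1/s = s⁻¹ (frequency is cycles per second).
  So Hz² = s⁻².
  Combining: mol·Sv·Hz² = mol · (m²·s⁻²) · s⁻² = m²·s⁻⁴·mol.
Right side:
  F = kg⁻¹·m⁻²·s⁴·A².
  H = kg·m²·s⁻²·A⁻².
  C = s·A.
  Hz = s⁻¹.
  So Hz² = s⁻².
  V = kg·m²·s⁻³·A⁻¹.
  J = kg·m²·s⁻².
  So J⁻¹ = kg⁻¹·m⁻²·s².
  Sv = m²·s⁻².
  Combining: F·H·C·s⁻²·Hz²·mol·V·J⁻¹·Sv = (kg⁻¹·m⁻²·s⁴·A²) · (kg·m²·s⁻²·A⁻²) · (s·A) · s⁻² · s⁻² · mol · (kg·m²·s⁻³·A⁻¹) · (kg⁻¹·m⁻²·s²) · (m²·s⁻²) = m²·s⁻⁴·mol.
Both reduce to m²·s⁻⁴·mol.

Yes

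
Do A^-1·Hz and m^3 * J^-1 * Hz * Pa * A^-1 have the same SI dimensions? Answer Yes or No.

Left side:
  Hz = s⁻¹.
  Combining: A⁻¹·Hz = A⁻¹ · s⁻¹ = s⁻¹·A⁻¹.
Right side:
  J = kg·m²·s⁻².
  So J⁻¹ = kg⁻¹·m⁻²·s².
  Hz = s⁻¹.
  Pa = kg·m⁻¹·s⁻².
  Combining: m³·J⁻¹·Hz·Pa·A⁻¹ = m³ · (kg⁻¹·m⁻²·s²) · s⁻¹ · (kg·m⁻¹·s⁻²) · A⁻¹ = s⁻¹·A⁻¹.
Both reduce to s⁻¹·A⁻¹.

Yes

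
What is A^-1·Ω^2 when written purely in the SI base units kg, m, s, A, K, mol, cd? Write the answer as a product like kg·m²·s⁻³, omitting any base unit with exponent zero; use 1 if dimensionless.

Ω = V/A (resistance = voltage per current),
    = kg·m²·s⁻³·A⁻².
So Ω² = kg²·m⁴·s⁻⁶·A⁻⁴.
Combining: A⁻¹·Ω² = A⁻¹ · (kg²·m⁴·s⁻⁶·A⁻⁴) = kg²·m⁴·s⁻⁶·A⁻⁵.

kg²·m⁴·s⁻⁶·A⁻⁵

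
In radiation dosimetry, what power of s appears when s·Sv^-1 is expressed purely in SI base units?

3

Sv = J/kg (equivalent dose = energy per mass),
    = m²·s⁻².
So Sv⁻¹ = m⁻²·s².
Combining: s·Sv⁻¹ = s · (m⁻²·s²) = m⁻²·s³.
The exponent of s is 3.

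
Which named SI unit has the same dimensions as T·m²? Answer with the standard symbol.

T = Wb/m² (flux density = flux per area),
    = kg·s⁻²·A⁻¹.
Combining: T·m² = (kg·s⁻²·A⁻¹) · m² = kg·m²·s⁻²·A⁻¹.
kg·m²·s⁻²·A⁻¹ is the base-SI form of the weber.

Wb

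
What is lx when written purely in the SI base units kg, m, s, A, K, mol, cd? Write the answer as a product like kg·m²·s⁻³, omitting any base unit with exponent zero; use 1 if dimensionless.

lx = lm/m² (illuminance = luminous flux per area),
    = m⁻²·cd.

m⁻²·cd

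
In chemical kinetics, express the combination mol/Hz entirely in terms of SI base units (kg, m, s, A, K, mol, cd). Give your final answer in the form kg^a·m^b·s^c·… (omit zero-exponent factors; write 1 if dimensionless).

s·mol

Hz = 1/s = s⁻¹ (frequency is cycles per second).
So Hz⁻¹ = s.
Combining: Hz⁻¹·mol = s · mol = s·mol.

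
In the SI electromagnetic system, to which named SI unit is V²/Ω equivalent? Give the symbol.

V = W/A (potential = power per current),
    = kg·m²·s⁻³·A⁻¹.
So V² = kg²·m⁴·s⁻⁶·A⁻².
Ω = V/A (resistance = voltage per current),
    = kg·m²·s⁻³·A⁻².
So Ω⁻¹ = kg⁻¹·m⁻²·s³·A².
Combining: V²·Ω⁻¹ = (kg²·m⁴·s⁻⁶·A⁻²) · (kg⁻¹·m⁻²·s³·A²) = kg·m²·s⁻³.
kg·m²·s⁻³ is the base-SI form of the watt.

W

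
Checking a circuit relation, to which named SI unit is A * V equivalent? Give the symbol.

W

V = W/A (potential = power per current),
    = kg·m²·s⁻³·A⁻¹.
Combining: A·V = A · (kg·m²·s⁻³·A⁻¹) = kg·m²·s⁻³.
kg·m²·s⁻³ is the base-SI form of the watt.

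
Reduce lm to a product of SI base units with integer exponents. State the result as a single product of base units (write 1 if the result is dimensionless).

cd

lm = cd.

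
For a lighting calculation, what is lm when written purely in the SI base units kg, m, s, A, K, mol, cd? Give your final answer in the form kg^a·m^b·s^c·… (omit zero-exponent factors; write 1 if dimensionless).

lm = cd·sr = cd (luminous flux; sr is dimensionless).

cd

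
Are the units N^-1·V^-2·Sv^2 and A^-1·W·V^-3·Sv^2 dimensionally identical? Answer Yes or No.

Left side:
  N = kg·m/s² = kg·m·s⁻² (force = mass × acceleration).
  So N⁻¹ = kg⁻¹·m⁻¹·s².
  V = W/A (potential = power per current),
      = kg·m²·s⁻³·A⁻¹.
  So V⁻² = kg⁻²·m⁻⁴·s⁶·A².
  Sv = J/kg (equivalent dose = energy per mass),
      = m²·s⁻².
  So Sv² = m⁴·s⁻⁴.
  Combining: N⁻¹·V⁻²·Sv² = (kg⁻¹·m⁻¹·s²) · (kg⁻²·m⁻⁴·s⁶·A²) · (m⁴·s⁻⁴) = kg⁻³·m⁻¹·s⁴·A².
Right side:
  W = kg·m²·s⁻³.
  V = kg·m²·s⁻³·A⁻¹.
  So V⁻³ = kg⁻³·m⁻⁶·s⁹·A³.
  Sv = m²·s⁻².
  So Sv² = m⁴·s⁻⁴.
  Combining: A⁻¹·W·V⁻³·Sv² = A⁻¹ · (kg·m²·s⁻³) · (kg⁻³·m⁻⁶·s⁹·A³) · (m⁴·s⁻⁴) = kg⁻²·s²·A².
Left is kg⁻³·m⁻¹·s⁴·A²; right is kg⁻²·s²·A² — different.

No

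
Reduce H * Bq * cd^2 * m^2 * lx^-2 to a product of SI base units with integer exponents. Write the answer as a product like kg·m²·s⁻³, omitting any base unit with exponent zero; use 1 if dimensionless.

kg·m⁸·s⁻³·A⁻²

H = kg·m²·s⁻²·A⁻².
Bq = s⁻¹.
lx = m⁻²·cd.
So lx⁻² = m⁴·cd⁻².
Combining: H·Bq·cd²·m²·lx⁻² = (kg·m²·s⁻²·A⁻²) · s⁻¹ · cd² · m² · (m⁴·cd⁻²) = kg·m⁸·s⁻³·A⁻².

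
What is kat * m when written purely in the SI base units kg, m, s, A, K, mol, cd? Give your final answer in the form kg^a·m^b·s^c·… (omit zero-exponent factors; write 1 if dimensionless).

kat = s⁻¹·mol.
Combining: kat·m = (s⁻¹·mol) · m = m·s⁻¹·mol.

m·s⁻¹·mol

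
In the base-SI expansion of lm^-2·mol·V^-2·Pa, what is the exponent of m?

-5

lm = cd.
So lm⁻² = cd⁻².
V = kg·m²·s⁻³·A⁻¹.
So V⁻² = kg⁻²·m⁻⁴·s⁶·A².
Pa = kg·m⁻¹·s⁻².
Combining: lm⁻²·mol·V⁻²·Pa = cd⁻² · mol · (kg⁻²·m⁻⁴·s⁶·A²) · (kg·m⁻¹·s⁻²) = kg⁻¹·m⁻⁵·s⁴·A²·mol·cd⁻².
The exponent of m is -5.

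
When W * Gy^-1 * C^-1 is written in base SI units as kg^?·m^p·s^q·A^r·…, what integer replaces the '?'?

1

W = J/s (power = energy per time),
    = kg·m²·s⁻³.
Gy = J/kg (absorbed dose = energy per mass),
    = m²·s⁻².
So Gy⁻¹ = m⁻²·s².
C = A·s = s·A (charge = current × time).
So C⁻¹ = s⁻¹·A⁻¹.
Combining: W·Gy⁻¹·C⁻¹ = (kg·m²·s⁻³) · (m⁻²·s²) · (s⁻¹·A⁻¹) = kg·s⁻²·A⁻¹.
The exponent of kg is 1.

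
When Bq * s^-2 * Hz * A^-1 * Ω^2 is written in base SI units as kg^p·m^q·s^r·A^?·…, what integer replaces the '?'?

-5

Bq = s⁻¹.
Hz = s⁻¹.
Ω = kg·m²·s⁻³·A⁻².
So Ω² = kg²·m⁴·s⁻⁶·A⁻⁴.
Combining: Bq·s⁻²·Hz·A⁻¹·Ω² = s⁻¹ · s⁻² · s⁻¹ · A⁻¹ · (kg²·m⁴·s⁻⁶·A⁻⁴) = kg²·m⁴·s⁻¹⁰·A⁻⁵.
The exponent of A is -5.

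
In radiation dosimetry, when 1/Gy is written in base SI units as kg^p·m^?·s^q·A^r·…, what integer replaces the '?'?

-2

Gy = J/kg (absorbed dose = energy per mass),
    = m²·s⁻².
So Gy⁻¹ = m⁻²·s².
The exponent of m is -2.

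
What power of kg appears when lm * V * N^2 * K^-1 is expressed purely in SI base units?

3

lm = cd.
V = kg·m²·s⁻³·A⁻¹.
N = kg·m·s⁻².
So N² = kg²·m²·s⁻⁴.
Combining: lm·V·N²·K⁻¹ = cd · (kg·m²·s⁻³·A⁻¹) · (kg²·m²·s⁻⁴) · K⁻¹ = kg³·m⁴·s⁻⁷·A⁻¹·K⁻¹·cd.
The exponent of kg is 3.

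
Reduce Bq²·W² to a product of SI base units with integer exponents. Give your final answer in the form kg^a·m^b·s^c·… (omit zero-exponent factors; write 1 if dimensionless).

Bq = 1/s = s⁻¹ (activity is decays per second).
So Bq² = s⁻².
W = J/s (power = energy per time),
    = kg·m²·s⁻³.
So W² = kg²·m⁴·s⁻⁶.
Combining: Bq²·W² = s⁻² · (kg²·m⁴·s⁻⁶) = kg²·m⁴·s⁻⁸.

kg²·m⁴·s⁻⁸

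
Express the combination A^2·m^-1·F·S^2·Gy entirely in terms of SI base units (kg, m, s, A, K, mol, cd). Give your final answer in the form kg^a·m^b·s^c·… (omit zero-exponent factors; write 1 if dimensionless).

F = kg⁻¹·m⁻²·s⁴·A².
S = kg⁻¹·m⁻²·s³·A².
So S² = kg⁻²·m⁻⁴·s⁶·A⁴.
Gy = m²·s⁻².
Combining: A²·m⁻¹·F·S²·Gy = A² · m⁻¹ · (kg⁻¹·m⁻²·s⁴·A²) · (kg⁻²·m⁻⁴·s⁶·A⁴) · (m²·s⁻²) = kg⁻³·m⁻⁵·s⁸·A⁸.

kg⁻³·m⁻⁵·s⁸·A⁸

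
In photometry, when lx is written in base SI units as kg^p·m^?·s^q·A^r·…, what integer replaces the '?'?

lx = lm/m² (illuminance = luminous flux per area),
    = m⁻²·cd.
The exponent of m is -2.

-2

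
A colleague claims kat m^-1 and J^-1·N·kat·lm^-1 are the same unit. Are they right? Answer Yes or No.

No

Left side:
  kat = mol/s = s⁻¹·mol (catalytic activity).
  Combining: kat·m⁻¹ = (s⁻¹·mol) · m⁻¹ = m⁻¹·s⁻¹·mol.
Right side:
  J = N·m (work = force × distance),
      = kg·m²·s⁻².
  So J⁻¹ = kg⁻¹·m⁻²·s².
  N = kg·m/s² = kg·m·s⁻² (force = mass × acceleration).
  kat = mol/s = s⁻¹·mol (catalytic activity).
  lm = cd·sr = cd (luminous flux; sr is dimensionless).
  So lm⁻¹ = cd⁻¹.
  Combining: J⁻¹·N·kat·lm⁻¹ = (kg⁻¹·m⁻²·s²) · (kg·m·s⁻²) · (s⁻¹·mol) · cd⁻¹ = m⁻¹·s⁻¹·mol·cd⁻¹.
Left is m⁻¹·s⁻¹·mol; right is m⁻¹·s⁻¹·mol·cd⁻¹ — different.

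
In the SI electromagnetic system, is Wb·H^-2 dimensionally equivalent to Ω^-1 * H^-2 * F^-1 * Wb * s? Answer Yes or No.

Left side:
  Wb = kg·m²·s⁻²·A⁻¹.
  H = kg·m²·s⁻²·A⁻².
  So H⁻² = kg⁻²·m⁻⁴·s⁴·A⁴.
  Combining: Wb·H⁻² = (kg·m²·s⁻²·A⁻¹) · (kg⁻²·m⁻⁴·s⁴·A⁴) = kg⁻¹·m⁻²·s²·A³.
Right side:
  Ω = kg·m²·s⁻³·A⁻².
  So Ω⁻¹ = kg⁻¹·m⁻²·s³·A².
  H = kg·m²·s⁻²·A⁻².
  So H⁻² = kg⁻²·m⁻⁴·s⁴·A⁴.
  F = kg⁻¹·m⁻²·s⁴·A².
  So F⁻¹ = kg·m²·s⁻⁴·A⁻².
  Wb = kg·m²·s⁻²·A⁻¹.
  Combining: Ω⁻¹·H⁻²·F⁻¹·Wb·s = (kg⁻¹·m⁻²·s³·A²) · (kg⁻²·m⁻⁴·s⁴·A⁴) · (kg·m²·s⁻⁴·A⁻²) · (kg·m²·s⁻²·A⁻¹) · s = kg⁻¹·m⁻²·s²·A³.
Both reduce to kg⁻¹·m⁻²·s²·A³.

Yes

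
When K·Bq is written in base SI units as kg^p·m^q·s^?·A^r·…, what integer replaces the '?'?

-1

Bq = 1/s = s⁻¹ (activity is decays per second).
Combining: K·Bq = K · s⁻¹ = s⁻¹·K.
The exponent of s is -1.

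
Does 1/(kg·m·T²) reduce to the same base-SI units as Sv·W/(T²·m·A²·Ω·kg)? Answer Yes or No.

Left side:
  T = Wb/m² (flux density = flux per area),
      = kg·s⁻²·A⁻¹.
  So T⁻² = kg⁻²·s⁴·A².
  Combining: kg⁻¹·m⁻¹·T⁻² = kg⁻¹ · m⁻¹ · (kg⁻²·s⁴·A²) = kg⁻³·m⁻¹·s⁴·A².
Right side:
  T = Wb/m² (flux density = flux per area),
      = kg·s⁻²·A⁻¹.
  So T⁻² = kg⁻²·s⁴·A².
  Sv = J/kg (equivalent dose = energy per mass),
      = m²·s⁻².
  W = J/s (power = energy per time),
      = kg·m²·s⁻³.
  Ω = V/A (resistance = voltage per current),
      = kg·m²·s⁻³·A⁻².
  So Ω⁻¹ = kg⁻¹·m⁻²·s³·A².
  Combining: T⁻²·m⁻¹·Sv·A⁻²·W·Ω⁻¹·kg⁻¹ = (kg⁻²·s⁴·A²) · m⁻¹ · (m²·s⁻²) · A⁻² · (kg·m²·s⁻³) · (kg⁻¹·m⁻²·s³·A²) · kg⁻¹ = kg⁻³·m·s²·A².
Left is kg⁻³·m⁻¹·s⁴·A²; right is kg⁻³·m·s²·A² — different.

No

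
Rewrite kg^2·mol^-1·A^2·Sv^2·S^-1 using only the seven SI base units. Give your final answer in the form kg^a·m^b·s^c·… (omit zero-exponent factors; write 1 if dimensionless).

Sv = m²·s⁻².
So Sv² = m⁴·s⁻⁴.
S = kg⁻¹·m⁻²·s³·A².
So S⁻¹ = kg·m²·s⁻³·A⁻².
Combining: kg²·mol⁻¹·A²·Sv²·S⁻¹ = kg² · mol⁻¹ · A² · (m⁴·s⁻⁴) · (kg·m²·s⁻³·A⁻²) = kg³·m⁶·s⁻⁷·mol⁻¹.

kg³·m⁶·s⁻⁷·mol⁻¹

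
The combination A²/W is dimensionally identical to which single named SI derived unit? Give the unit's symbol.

S

W = J/s (power = energy per time),
    = kg·m²·s⁻³.
So W⁻¹ = kg⁻¹·m⁻²·s³.
Combining: A²·W⁻¹ = A² · (kg⁻¹·m⁻²·s³) = kg⁻¹·m⁻²·s³·A².
kg⁻¹·m⁻²·s³·A² is the base-SI form of the siemens.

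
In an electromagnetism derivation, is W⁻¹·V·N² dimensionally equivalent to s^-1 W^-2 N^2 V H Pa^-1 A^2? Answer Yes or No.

Left side:
  W = J/s (power = energy per time),
      = kg·m²·s⁻³.
  So W⁻¹ = kg⁻¹·m⁻²·s³.
  V = W/A (potential = power per current),
      = kg·m²·s⁻³·A⁻¹.
  N = kg·m/s² = kg·m·s⁻² (force = mass × acceleration).
  So N² = kg²·m²·s⁻⁴.
  Combining: W⁻¹·V·N² = (kg⁻¹·m⁻²·s³) · (kg·m²·s⁻³·A⁻¹) · (kg²·m²·s⁻⁴) = kg²·m²·s⁻⁴·A⁻¹.
Right side:
  W = J/s (power = energy per time),
      = kg·m²·s⁻³.
  So W⁻² = kg⁻²·m⁻⁴·s⁶.
  N = kg·m/s² = kg·m·s⁻² (force = mass × acceleration).
  So N² = kg²·m²·s⁻⁴.
  V = W/A (potential = power per current),
      = kg·m²·s⁻³·A⁻¹.
  H = Wb/A (inductance = flux per current),
      = kg·m²·s⁻²·A⁻².
  Pa = N/m² (pressure = force per area),
      = kg·m⁻¹·s⁻².
  So Pa⁻¹ = kg⁻¹·m·s².
  Combining: s⁻¹·W⁻²·N²·V·H·Pa⁻¹·A² = s⁻¹ · (kg⁻²·m⁻⁴·s⁶) · (kg²·m²·s⁻⁴) · (kg·m²·s⁻³·A⁻¹) · (kg·m²·s⁻²·A⁻²) · (kg⁻¹·m·s²) · A² = kg·m³·s⁻²·A⁻¹.
Left is kg²·m²·s⁻⁴·A⁻¹; right is kg·m³·s⁻²·A⁻¹ — different.

No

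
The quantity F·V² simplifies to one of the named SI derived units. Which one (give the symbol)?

J

F = kg⁻¹·m⁻²·s⁴·A².
V = kg·m²·s⁻³·A⁻¹.
So V² = kg²·m⁴·s⁻⁶·A⁻².
Combining: F·V² = (kg⁻¹·m⁻²·s⁴·A²) · (kg²·m⁴·s⁻⁶·A⁻²) = kg·m²·s⁻².
kg·m²·s⁻² is the base-SI form of the joule.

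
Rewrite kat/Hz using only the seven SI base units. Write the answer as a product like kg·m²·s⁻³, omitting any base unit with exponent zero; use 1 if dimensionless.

Hz = 1/s = s⁻¹ (frequency is cycles per second).
So Hz⁻¹ = s.
kat = mol/s = s⁻¹·mol (catalytic activity).
Combining: Hz⁻¹·kat = s · (s⁻¹·mol) = mol.

mol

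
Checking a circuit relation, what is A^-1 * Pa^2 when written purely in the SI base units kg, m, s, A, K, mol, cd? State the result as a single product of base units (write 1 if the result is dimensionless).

Pa = N/m² (pressure = force per area),
    = kg·m⁻¹·s⁻².
So Pa² = kg²·m⁻²·s⁻⁴.
Combining: A⁻¹·Pa² = A⁻¹ · (kg²·m⁻²·s⁻⁴) = kg²·m⁻²·s⁻⁴·A⁻¹.

kg²·m⁻²·s⁻⁴·A⁻¹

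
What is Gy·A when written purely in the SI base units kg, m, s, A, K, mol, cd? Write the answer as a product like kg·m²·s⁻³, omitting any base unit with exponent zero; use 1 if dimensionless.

Gy = m²·s⁻².
Combining: Gy·A = (m²·s⁻²) · A = m²·s⁻²·A.

m²·s⁻²·A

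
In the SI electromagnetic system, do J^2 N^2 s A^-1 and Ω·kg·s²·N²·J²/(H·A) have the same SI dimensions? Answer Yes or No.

No

Left side:
  J = N·m (work = force × distance),
      = kg·m²·s⁻².
  So J² = kg²·m⁴·s⁻⁴.
  N = kg·m/s² = kg·m·s⁻² (force = mass × acceleration).
  So N² = kg²·m²·s⁻⁴.
  Combining: J²·N²·s·A⁻¹ = (kg²·m⁴·s⁻⁴) · (kg²·m²·s⁻⁴) · s · A⁻¹ = kg⁴·m⁶·s⁻⁷·A⁻¹.
Right side:
  H = Wb/A (inductance = flux per current),
      = kg·m²·s⁻²·A⁻².
  So H⁻¹ = kg⁻¹·m⁻²·s²·A².
  Ω = V/A (resistance = voltage per current),
      = kg·m²·s⁻³·A⁻².
  N = kg·m/s² = kg·m·s⁻² (force = mass × acceleration).
  So N² = kg²·m²·s⁻⁴.
  J = N·m (work = force × distance),
      = kg·m²·s⁻².
  So J² = kg²·m⁴·s⁻⁴.
  Combining: H⁻¹·Ω·kg·s²·N²·J²·A⁻¹ = (kg⁻¹·m⁻²·s²·A²) · (kg·m²·s⁻³·A⁻²) · kg · s² · (kg²·m²·s⁻⁴) · (kg²·m⁴·s⁻⁴) · A⁻¹ = kg⁵·m⁶·s⁻⁷·A⁻¹.
Left is kg⁴·m⁶·s⁻⁷·A⁻¹; right is kg⁵·m⁶·s⁻⁷·A⁻¹ — different.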